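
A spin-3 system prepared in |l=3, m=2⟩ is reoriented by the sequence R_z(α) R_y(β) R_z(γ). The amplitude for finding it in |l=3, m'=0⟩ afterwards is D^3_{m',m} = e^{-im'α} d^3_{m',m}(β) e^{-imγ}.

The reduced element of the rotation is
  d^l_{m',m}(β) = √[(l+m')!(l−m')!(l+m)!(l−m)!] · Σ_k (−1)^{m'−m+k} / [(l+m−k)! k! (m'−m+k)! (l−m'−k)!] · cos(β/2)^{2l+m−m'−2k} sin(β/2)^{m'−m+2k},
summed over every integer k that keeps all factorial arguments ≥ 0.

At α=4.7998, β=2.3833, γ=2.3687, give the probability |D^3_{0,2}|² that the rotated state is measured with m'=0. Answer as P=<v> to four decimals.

First d^3_{0,2}(β=2.3833), then the phase factors e^{-i(0)α} and e^{-i(2)γ}:
Half-angle: c=0.370128, s=0.928981. N=√(6·6·120·1)=65.726707
Admissible k: 2..3 (factorial args all ≥0)
  k=2: (−1)^0·65.7267/(12)·0.3701^4·0.9290^2 = +0.088712
  k=3: (−1)^1·65.7267/(12)·0.3701^2·0.9290^4 = -0.558844
d^3_{0,2}(2.3833) = +0.088712 -0.558844 = -0.470133
|D^3_{0,2}|² = |d^3_{0,2}(β)|² = (-0.470133)² = 0.221025 (the z-rotation phases have unit modulus)

P=0.2210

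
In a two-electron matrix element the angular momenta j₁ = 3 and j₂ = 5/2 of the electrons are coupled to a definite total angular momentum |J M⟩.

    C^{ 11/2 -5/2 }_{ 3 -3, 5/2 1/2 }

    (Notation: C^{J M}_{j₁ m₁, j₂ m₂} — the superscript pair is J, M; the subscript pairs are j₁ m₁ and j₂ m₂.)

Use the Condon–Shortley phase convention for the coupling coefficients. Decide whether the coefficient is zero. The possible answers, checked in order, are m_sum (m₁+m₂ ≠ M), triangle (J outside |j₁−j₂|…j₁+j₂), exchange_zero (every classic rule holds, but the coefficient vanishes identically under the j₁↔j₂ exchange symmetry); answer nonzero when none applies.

nonzero

m-sum: m₁+m₂ = -3+1/2 = -5/2, M = -5/2  ✓
triangle: |j₁−j₂| = 1/2 ≤ J = 11/2 ≤ j₁+j₂ = 11/2  ✓
exchange: j₁≠j₂ or m₁≠m₂ — the exchange symmetry imposes no constraint here
value check: CG = +√(2/33) = +0.246183 ≠ 0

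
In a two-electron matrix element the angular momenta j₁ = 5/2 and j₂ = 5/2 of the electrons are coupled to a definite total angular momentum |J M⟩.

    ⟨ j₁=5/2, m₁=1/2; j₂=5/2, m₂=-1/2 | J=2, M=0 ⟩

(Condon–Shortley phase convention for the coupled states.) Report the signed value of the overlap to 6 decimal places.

j₁+j₂−J=3  J+j₁−j₂=2  J−j₁+j₂=2  j₁+j₂+J+1=8
(j₁±m₁, j₂±m₂, J±M) = (3,2,2,3,2,2)
P² = 12/7
sum k=0..2:
  [0] +1/24 = 1/24
  [1] −1/2 = -1/2
  [2] +1/8 = 1/8
S = -1/3
C² = P²·S² = 4/21 ; C = -0.436436

−√(4/21) = -0.436436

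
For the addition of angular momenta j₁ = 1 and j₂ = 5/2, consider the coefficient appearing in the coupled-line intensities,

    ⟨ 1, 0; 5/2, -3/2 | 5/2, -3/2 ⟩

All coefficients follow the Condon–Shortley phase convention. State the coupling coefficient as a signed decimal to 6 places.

j₁+j₂−J=1  J+j₁−j₂=1  J−j₁+j₂=4  j₁+j₂+J+1=7
(j₁±m₁, j₂±m₂, J±M) = (1,1,1,4,1,4)
P² = 576/35
sum k=0..1:
  [0] +1/6 = 1/6
  [1] −1/24 = -1/24
S = 1/8
C² = P²·S² = 9/35 ; C = +0.507093

+0.507093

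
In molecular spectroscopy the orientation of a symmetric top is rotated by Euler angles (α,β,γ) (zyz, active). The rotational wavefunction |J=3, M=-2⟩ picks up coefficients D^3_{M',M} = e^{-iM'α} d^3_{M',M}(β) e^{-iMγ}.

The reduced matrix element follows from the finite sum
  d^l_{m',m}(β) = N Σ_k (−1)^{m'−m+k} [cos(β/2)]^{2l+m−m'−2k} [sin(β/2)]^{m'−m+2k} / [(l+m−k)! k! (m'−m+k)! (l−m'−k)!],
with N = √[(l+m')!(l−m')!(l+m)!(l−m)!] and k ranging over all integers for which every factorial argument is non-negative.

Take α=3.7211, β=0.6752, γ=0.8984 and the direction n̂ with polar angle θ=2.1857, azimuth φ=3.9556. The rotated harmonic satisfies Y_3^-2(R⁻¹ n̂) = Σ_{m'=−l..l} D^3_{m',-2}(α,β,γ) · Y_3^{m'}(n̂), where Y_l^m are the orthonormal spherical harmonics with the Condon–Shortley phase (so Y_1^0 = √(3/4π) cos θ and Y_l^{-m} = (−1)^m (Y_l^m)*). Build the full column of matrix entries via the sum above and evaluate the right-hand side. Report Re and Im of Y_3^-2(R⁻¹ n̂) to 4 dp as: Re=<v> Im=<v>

Need the full column D^3_{m',-2} for m'=−3..3 at α=3.7211, β=0.6752, γ=0.8984.
cos(β/2)=0.943552, sin(β/2)=0.331224
d^3_{-3,-2}: single k=1 term ⇒ +0.606774;  D = +0.560346+0.232780i
d^3_{-2,-2}: k∈[0..1] ⇒ +0.705661 -0.434787 = +0.270874;  D = -0.266213+0.050033i
d^3_{-1,-2}: k∈[0..1] ⇒ -0.783341 +0.193060 = -0.590282;  D = -0.425702+0.408913i
d^3_{0,-2}: k∈[0..1] ⇒ +0.476285 -0.058692 = +0.417593;  D = -0.093576+0.406974i
d^3_{1,-2}: k∈[0..1] ⇒ -0.193060 +0.011895 = -0.181164;  D = +0.062717+0.169962i
d^3_{2,-2}: k∈[0..1] ⇒ +0.053578 -0.001320 = +0.052258;  D = +0.041985+0.031115i
d^3_{3,-2}: single k=0 term ⇒ -0.009214;  D = +0.009198+0.000537i
Y_3^{m'}(θ=2.1857,φ=3.9556) and Σ D·Y over m':
  (+0.5603+0.2328i)·(+0.1740+0.1464i)  (-0.2662+0.0500i)·(+0.0225+0.3927i)  (-0.4257+0.4089i)·(-0.1203+0.1274i)  (-0.0936+0.4070i)·(+0.2876+0.0000i)  (+0.0627+0.1700i)·(+0.1203+0.1274i)  (+0.0420+0.0311i)·(+0.0225-0.3927i)  (+0.0092+0.0005i)·(-0.1740+0.1464i)
Y_3^-2(R⁻¹ n̂) = +0.007349+0.046627i

Re=0.0073 Im=0.0466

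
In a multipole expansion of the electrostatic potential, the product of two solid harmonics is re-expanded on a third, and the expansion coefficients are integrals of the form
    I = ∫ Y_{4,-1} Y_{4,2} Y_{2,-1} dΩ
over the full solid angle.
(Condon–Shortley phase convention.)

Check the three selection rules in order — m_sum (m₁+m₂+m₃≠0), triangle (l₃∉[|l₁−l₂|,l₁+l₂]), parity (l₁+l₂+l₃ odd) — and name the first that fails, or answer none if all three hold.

azimuthal sum: -1 + 2 − 1 = 0  ✓
0 ≤ 2 ≤ 8 (triangle on l)  ✓
L = 4 + 4 + 2 = 10 (even)  ✓

none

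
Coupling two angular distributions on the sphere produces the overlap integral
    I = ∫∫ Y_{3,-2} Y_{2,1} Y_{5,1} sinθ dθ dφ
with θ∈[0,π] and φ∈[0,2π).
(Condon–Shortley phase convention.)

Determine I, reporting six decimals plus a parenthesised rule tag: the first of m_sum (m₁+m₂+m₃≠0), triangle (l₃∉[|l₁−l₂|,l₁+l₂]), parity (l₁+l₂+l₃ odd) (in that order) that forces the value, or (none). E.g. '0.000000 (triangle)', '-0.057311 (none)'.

Checks pass: Σm=0; 10 even; l₃=5∈[1,5].
(2·3+1)(2·2+1)(2·5+1) = 385
Δ: 0! 6! 4! / 11! → 1/2310
sum: t=0:+1/144 = 1/144
3j²(3 2 5; 0 0 0) = Δ·Π!·Σ² = 10/231  (sign -1)
sum: t=0:+1/720 = 1/720
3j²(3 2 5; -2 1 1) = Δ·Π!·Σ² = 4/385  (sign +1)
combine: 4πI² = 385·10/231·4/385 = 40/231
take √, sign -1: I = -0.11738675
No selection rule forces the value: the integral is nonzero (none).

-0.117387 (none)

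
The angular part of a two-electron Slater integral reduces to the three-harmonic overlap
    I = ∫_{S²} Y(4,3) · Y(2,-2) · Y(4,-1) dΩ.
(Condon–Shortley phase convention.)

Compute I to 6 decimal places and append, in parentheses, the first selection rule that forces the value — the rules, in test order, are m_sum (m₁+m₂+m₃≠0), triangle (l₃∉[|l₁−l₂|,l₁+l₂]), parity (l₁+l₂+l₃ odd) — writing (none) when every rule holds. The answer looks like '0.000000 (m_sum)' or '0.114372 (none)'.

0.159270 (none)

Checks pass: Σm=0; 10 even; l₃=4∈[2,6].
(2·4+1)(2·2+1)(2·4+1) = 405
Δ: 2! 6! 2! / 11! → 1/13860
sum: t=0:+1/192 t=1:−1/36 t=2:+1/192 = -5/288
3j²(4 2 4; 0 0 0) = Δ·Π!·Σ² = 20/693  (sign -1)
sum: t=0:+1/480 = 1/480
3j²(4 2 4; 3 -2 -1) = Δ·Π!·Σ² = 3/110  (sign -1)
combine: 4πI² = 405·20/693·3/110 = 270/847
take √, sign +1: I = 0.15927046
No selection rule forces the value: the integral is nonzero (none).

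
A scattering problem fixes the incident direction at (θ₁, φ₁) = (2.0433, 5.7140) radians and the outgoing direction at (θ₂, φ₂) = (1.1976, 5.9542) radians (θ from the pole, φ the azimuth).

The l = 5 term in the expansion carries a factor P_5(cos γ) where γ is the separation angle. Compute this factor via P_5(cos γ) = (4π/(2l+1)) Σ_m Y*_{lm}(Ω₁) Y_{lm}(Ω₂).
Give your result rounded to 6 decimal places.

Term-by-term m-sum for l=5 (normalisation 4π/11 = 1.142397):
  term(m=-5) = (0.030510, -0.078709)   from Y*(Ω₁)=(-0.248530, -0.075701), Y(Ω₂)=(-0.024064, 0.324030)
  term(m=-4) = (-0.096779, 0.138470)   from Y*(Ω₁)=(0.272425, 0.319559), Y(Ω₂)=(0.101424, 0.389315)
  term(m=-3) = (0.008698, -0.007638)   from Y*(Ω₁)=(-0.028775, -0.209093), Y(Ω₂)=(0.030232, 0.045760)
  term(m=-2) = (-0.066139, 0.034466)   from Y*(Ω₁)=(0.097032, -0.210225), Y(Ω₂)=(-0.254865, -0.196974)
  term(m=-1) = (0.040428, -0.009902)   from Y*(Ω₁)=(-0.239954, 0.153528), Y(Ω₂)=(-0.138278, -0.047207)
  term(m=+0) = (-0.049502, -0.000000)   from Y*(Ω₁)=(-0.170521, -0.000000), Y(Ω₂)=(0.290298, 0.000000)
  term(m=+1) = (0.040428, 0.009902)   from Y*(Ω₁)=(0.239954, 0.153528), Y(Ω₂)=(0.138278, -0.047207)
  term(m=+2) = (-0.066139, -0.034466)   from Y*(Ω₁)=(0.097032, 0.210225), Y(Ω₂)=(-0.254865, 0.196974)
  term(m=+3) = (0.008698, 0.007638)   from Y*(Ω₁)=(0.028775, -0.209093), Y(Ω₂)=(-0.030232, 0.045760)
  term(m=+4) = (-0.096779, -0.138470)   from Y*(Ω₁)=(0.272425, -0.319559), Y(Ω₂)=(0.101424, -0.389315)
  term(m=+5) = (0.030510, 0.078709)   from Y*(Ω₁)=(0.248530, -0.075701), Y(Ω₂)=(0.024064, 0.324030)
Accumulated sum (-0.216065, 0.000000); after 4π/(2l+1) scaling, (-0.246832, 0.000000) ⇒ P_5 = -0.246832

-0.246832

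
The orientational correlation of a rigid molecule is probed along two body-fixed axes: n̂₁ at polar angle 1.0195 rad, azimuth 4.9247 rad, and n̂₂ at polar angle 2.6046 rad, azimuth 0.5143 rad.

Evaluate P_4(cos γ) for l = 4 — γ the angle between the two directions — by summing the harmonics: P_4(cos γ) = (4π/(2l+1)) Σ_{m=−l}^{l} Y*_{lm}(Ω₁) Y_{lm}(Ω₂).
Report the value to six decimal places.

-0.391098

Addition theorem: P_4(cos γ) = (4π/9) Σ_m Y*_{lm}(Ω₁) Y_{lm}(Ω₂), m = −4…4:
  term(m=-4) = +0.002506-0.006602i   from Y*(Ω₁)=+0.153920+0.174946i, Y(Ω₂)=-0.014166-0.026790i
  term(m=-3) = -0.045920-0.035996i   from Y*(Ω₁)=-0.241021+0.325797i, Y(Ω₂)=-0.004016+0.143918i
  term(m=-2) = -0.067108+0.046304i   from Y*(Ω₁)=-0.203604-0.092055i, Y(Ω₂)=+0.188288-0.312553i
  term(m=-1) = -0.030556-0.098089i   from Y*(Ω₁)=-0.048016+0.222751i, Y(Ω₂)=-0.392543+0.221794i
  term(m=+0) = +0.002054+0.000000i   from Y*(Ω₁)=-0.274641-0.000000i, Y(Ω₂)=-0.007478+0.000000i
  term(m=+1) = -0.030556+0.098089i   from Y*(Ω₁)=+0.048016+0.222751i, Y(Ω₂)=+0.392543+0.221794i
  term(m=+2) = -0.067108-0.046304i   from Y*(Ω₁)=-0.203604+0.092055i, Y(Ω₂)=+0.188288+0.312553i
  term(m=+3) = -0.045920+0.035996i   from Y*(Ω₁)=+0.241021+0.325797i, Y(Ω₂)=+0.004016+0.143918i
  term(m=+4) = +0.002506+0.006602i   from Y*(Ω₁)=+0.153920-0.174946i, Y(Ω₂)=-0.014166+0.026790i
Total Σ_m = -0.280103-0.000000i. Multiply by 1.396263: -0.391098-0.000000i. P_4(cos γ) = -0.391098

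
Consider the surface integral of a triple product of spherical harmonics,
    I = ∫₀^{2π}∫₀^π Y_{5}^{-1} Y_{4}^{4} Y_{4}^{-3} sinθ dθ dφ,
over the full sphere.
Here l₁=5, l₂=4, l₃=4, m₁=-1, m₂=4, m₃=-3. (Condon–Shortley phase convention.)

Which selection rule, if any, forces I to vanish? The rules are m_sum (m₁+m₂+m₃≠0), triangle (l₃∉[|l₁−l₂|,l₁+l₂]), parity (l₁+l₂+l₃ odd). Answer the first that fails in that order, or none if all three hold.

azimuthal sum: -1 + 4 − 3 = 0  ✓
1 ≤ 4 ≤ 9 (triangle on l)  ✓
L = 5 + 4 + 4 = 13 (odd)  ✗

parity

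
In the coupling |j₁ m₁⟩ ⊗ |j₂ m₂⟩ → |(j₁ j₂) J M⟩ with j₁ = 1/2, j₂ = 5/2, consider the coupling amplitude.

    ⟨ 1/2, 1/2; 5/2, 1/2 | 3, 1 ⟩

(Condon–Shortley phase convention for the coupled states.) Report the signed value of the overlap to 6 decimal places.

√[7·0!1!5!/7! · 1!0!3!2!4!2!] = √(96)
  +(−1)^0/∏(0,0,0,3,1,2)! = 1/12  (running 1/12)
⟨..|..⟩ = √(96)·(1/12) = +0.816497

+√(2/3) = +0.816497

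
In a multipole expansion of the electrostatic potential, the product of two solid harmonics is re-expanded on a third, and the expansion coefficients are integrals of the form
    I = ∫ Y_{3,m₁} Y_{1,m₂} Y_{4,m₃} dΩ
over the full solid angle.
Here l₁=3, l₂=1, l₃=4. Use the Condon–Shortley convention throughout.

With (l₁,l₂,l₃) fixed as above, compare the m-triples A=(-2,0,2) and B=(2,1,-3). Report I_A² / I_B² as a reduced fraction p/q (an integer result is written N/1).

4/7

Shared (l₁,l₂,l₃)=(3,1,4): N and (l;000)² cancel in I_A²/I_B².
A: Δ = 0!·6!·2!/9! = 1/252; Racah Σ t=0..0: t=0:+1/120 = 1/120; ⇒ 3j(3 1 4; -2 0 2)² = 1/21, sgn +1
B: Δ = 0!·6!·2!/9! = 1/252; Racah Σ t=0..0: t=0:+1/240 = 1/240; ⇒ 3j(3 1 4; 2 1 -3)² = 1/12, sgn -1
I_A²/I_B² = (1/21)/(1/12) = 4/7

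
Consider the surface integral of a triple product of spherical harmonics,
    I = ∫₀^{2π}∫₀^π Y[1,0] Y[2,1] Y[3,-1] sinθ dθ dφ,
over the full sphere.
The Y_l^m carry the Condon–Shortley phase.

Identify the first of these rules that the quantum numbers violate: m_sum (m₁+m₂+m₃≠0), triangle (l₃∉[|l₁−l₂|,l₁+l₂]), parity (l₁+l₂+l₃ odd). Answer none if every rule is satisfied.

Σmᵢ = 0  ✓
l₃∈[|l₁−l₂|,l₁+l₂]=[1,3], have l₃=3  ✓
Σlᵢ = 6 ⇒ even  ✓

none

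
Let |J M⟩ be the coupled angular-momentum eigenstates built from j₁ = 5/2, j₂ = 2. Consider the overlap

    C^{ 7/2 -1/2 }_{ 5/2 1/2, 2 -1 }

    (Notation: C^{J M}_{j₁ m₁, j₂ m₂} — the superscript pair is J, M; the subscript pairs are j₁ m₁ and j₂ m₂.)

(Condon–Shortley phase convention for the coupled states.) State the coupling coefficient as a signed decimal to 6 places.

+√(14/45) = +0.557773

triangle: 1!*4!*3!/9! = 144/362880
(j±m)!: 3!*2!*1!*3!*3!*4! = 10368
prefactor² = (2J+1)*Δ*N² = 1152/35
  k=0: +1/(0!*1!*2!*1!*2!*2!) = 1/8
  k=1: −1/(1!*0!*1!*0!*3!*3!) = -1/36
Σ = 7/72  ⇒  CG² = 1152/35*(7/72)² = 14/45
CG = +√(14/45) = +0.557773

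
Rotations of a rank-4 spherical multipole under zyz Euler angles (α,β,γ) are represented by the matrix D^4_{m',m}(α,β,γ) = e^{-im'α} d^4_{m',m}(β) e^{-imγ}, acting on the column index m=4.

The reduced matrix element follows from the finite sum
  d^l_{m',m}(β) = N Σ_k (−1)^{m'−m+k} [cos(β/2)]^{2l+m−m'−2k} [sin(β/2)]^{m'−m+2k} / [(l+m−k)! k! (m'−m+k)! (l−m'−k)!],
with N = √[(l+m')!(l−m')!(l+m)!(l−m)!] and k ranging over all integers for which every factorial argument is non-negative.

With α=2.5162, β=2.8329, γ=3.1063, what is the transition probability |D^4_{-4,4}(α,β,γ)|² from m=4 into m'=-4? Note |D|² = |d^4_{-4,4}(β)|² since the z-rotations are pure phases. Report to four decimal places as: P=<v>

P=0.8258

Split into d^4_{-4,4}(β=2.8329) × two z-phases.
With c≡cos(β/2)=0.153734 and s≡sin(β/2)=0.988112, N=[1·40320·40320·1]^{1/2}=40320.000000
k: max(0,(4)−(-4))=8 … min(4+(4),4−(-4))=8
  k=8: (−1)^0·40320.0000/(40320)·0.1537^0·0.9881^8 = +0.908762
d^4_{-4,4}(2.8329) = +0.908762
|D^4_{-4,4}|² = |d^4_{-4,4}(β)|² = (+0.908762)² = 0.825849 (the z-rotation phases have unit modulus)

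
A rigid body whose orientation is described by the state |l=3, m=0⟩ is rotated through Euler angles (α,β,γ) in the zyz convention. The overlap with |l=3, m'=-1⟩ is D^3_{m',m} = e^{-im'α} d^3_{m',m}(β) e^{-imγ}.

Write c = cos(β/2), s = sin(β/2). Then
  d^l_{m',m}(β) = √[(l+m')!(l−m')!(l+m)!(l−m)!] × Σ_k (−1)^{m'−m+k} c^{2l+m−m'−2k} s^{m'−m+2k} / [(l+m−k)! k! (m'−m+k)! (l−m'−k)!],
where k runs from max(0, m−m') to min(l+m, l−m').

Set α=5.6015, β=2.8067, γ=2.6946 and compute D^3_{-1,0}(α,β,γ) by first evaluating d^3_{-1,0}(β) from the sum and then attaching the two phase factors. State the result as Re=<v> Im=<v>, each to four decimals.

First d^3_{-1,0}(β=2.8067), then the phase factors e^{-i(-1)α} and e^{-i(0)γ}:
c=cos(2.806700/2)=0.166665, s=sin(2.806700/2)=0.986014; N=√[2·24·6·6]=41.569219
k: max(0,(0)−(-1))=1 … min(3+(0),3−(-1))=3
  k=1: (−1)^0·41.5692/(12)·0.1667^5·0.9860^1 = +0.000439
  k=2: (−1)^1·41.5692/(4)·0.1667^3·0.9860^3 = -0.046120
  k=3: (−1)^2·41.5692/(12)·0.1667^1·0.9860^5 = +0.538083
d^3_{-1,0}(2.8067) = +0.000439 -0.046120 +0.538083 = +0.492402
D = (+0.776512-0.630103i)·(+0.492402)·(+1.000000+0.000000i) = +0.382356-0.310264i

Re=0.3824 Im=-0.3103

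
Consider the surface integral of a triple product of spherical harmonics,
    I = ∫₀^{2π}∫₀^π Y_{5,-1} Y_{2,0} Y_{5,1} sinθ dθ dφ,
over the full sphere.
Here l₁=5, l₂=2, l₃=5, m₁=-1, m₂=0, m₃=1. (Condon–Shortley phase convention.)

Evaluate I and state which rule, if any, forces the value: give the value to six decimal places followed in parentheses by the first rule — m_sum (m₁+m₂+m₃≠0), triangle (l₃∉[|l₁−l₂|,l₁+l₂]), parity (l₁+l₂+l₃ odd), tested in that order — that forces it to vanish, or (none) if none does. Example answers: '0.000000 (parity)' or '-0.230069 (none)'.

m-sum 0 ✓  L=12 even ✓  3≤5≤7 ✓
Π(2lᵢ+1) = 11×5×11 = 605
triangle coeff Δ(5,2,5) = 1/38610
Σ_t [0,2]: t=0:+1/2880 t=1:−1/576 t=2:+1/2880 = -1/960
(3j)²=10/429 [(5 2 5; 0 0 0)], sign=+1
Σ_t [0,2]: t=0:+1/5760 t=1:−1/720 t=2:+1/2304 = -1/1280
(3j)²=27/1430 [(5 2 5; -1 0 1)], sign=-1
⇒ 4πI² = 45/169
I = (-1)√(45/169/(4π)) = -0.14556534
No selection rule forces the value: the integral is nonzero (none).

-0.145565 (none)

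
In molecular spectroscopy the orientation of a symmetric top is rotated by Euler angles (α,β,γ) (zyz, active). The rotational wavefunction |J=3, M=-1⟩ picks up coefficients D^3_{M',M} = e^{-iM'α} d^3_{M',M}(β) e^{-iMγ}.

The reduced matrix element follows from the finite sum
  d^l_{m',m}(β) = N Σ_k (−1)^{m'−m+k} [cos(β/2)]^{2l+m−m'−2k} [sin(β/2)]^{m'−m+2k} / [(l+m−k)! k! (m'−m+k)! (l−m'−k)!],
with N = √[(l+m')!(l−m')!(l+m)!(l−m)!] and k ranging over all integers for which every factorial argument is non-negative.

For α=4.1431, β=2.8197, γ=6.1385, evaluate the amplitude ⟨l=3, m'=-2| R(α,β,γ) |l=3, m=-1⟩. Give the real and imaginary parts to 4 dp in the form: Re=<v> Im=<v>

Re=0.0070 Im=-0.0237

D^3_{-2,-1}(4.1431,2.8197,6.1385) = e^{-i·-2·4.1431}·d^3_{-2,-1}(2.8197)·e^{-i·-1·6.1385}. Compute d first:
c=cos(2.819700/2)=0.160252, s=sin(2.819700/2)=0.987076; N=√[1·120·2·24]=75.894664
The bounds max(0,m−m')=1 and min(l+m,l−m')=2 give 2 terms
  k=1: (−1)^0·75.8947/(24)·0.1603^5·0.9871^1 = +0.000330
  k=2: (−1)^1·75.8947/(12)·0.1603^3·0.9871^3 = -0.025032
d^3_{-2,-1}(2.8197) = +0.000330 -0.025032 = -0.024702
D = (-0.418886+0.908039i)·(-0.024702)·(+0.989551-0.144181i) = +0.007005-0.023688i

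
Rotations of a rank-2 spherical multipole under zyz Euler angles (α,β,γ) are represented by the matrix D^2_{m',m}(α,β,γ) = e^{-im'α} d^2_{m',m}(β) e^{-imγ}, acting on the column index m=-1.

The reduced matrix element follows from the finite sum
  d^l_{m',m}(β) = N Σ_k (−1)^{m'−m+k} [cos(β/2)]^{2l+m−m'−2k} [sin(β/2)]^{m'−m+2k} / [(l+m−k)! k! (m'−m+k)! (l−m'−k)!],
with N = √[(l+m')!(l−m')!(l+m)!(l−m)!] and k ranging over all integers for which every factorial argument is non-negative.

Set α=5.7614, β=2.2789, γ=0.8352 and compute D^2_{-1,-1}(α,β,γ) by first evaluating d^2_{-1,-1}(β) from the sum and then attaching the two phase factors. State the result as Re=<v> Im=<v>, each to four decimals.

Re=-0.3826 Im=-0.1240

First d^2_{-1,-1}(β=2.2789), then the phase factors e^{-i(-1)α} and e^{-i(-1)γ}:
Half-angle: c=0.418094, s=0.908404. N=√(1·6·1·6)=6.000000
k∈{0,1} keeps every argument non-negative
  k=0: (−1)^0·6.0000/(6)·0.4181^4·0.9084^0 = +0.030556
  k=1: (−1)^1·6.0000/(2)·0.4181^2·0.9084^2 = -0.432740
d^2_{-1,-1}(2.2789) = +0.030556 -0.432740 = -0.402184
Attach z-rotation phases: D = e^{-i(-1)(5.7614)}·(-0.402184)·e^{-i(-1)(0.8352)} = -0.382592-0.123997i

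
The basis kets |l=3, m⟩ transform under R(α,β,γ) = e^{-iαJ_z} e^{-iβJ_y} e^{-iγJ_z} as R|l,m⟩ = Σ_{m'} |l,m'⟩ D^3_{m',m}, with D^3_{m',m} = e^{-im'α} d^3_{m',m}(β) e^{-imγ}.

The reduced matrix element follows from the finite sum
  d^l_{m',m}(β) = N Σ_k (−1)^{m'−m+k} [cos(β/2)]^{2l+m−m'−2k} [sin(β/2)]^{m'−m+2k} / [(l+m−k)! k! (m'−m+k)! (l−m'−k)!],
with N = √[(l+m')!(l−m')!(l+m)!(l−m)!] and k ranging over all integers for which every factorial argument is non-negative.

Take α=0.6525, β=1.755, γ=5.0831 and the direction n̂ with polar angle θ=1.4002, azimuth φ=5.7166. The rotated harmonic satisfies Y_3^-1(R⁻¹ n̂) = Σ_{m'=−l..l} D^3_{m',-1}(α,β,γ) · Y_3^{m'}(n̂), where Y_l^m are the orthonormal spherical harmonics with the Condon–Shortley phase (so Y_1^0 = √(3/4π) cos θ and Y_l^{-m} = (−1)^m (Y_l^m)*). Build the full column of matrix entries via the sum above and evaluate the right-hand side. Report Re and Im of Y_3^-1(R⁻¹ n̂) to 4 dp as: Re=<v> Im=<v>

Need the full column D^3_{m',-1} for m'=−3..3 at α=0.6525, β=1.7550, γ=5.0831.
cos(β/2)=0.639076, sin(β/2)=0.769144
d^3_{-3,-1}: single k=2 term ⇒ +0.382182;  D = +0.277699+0.262576i
d^3_{-2,-1}: k∈[1..2] ⇒ +0.259281 -0.751121 = -0.491840;  D = -0.489136-0.051507i
d^3_{-1,-1}: k∈[0..2] ⇒ +0.068126 -0.789432 +0.857602 = +0.136296;  D = +0.116368-0.070960i
d^3_{0,-1}: k∈[0..2] ⇒ -0.284028 +1.234217 -0.595909 = +0.354280;  D = +0.128348-0.330214i
d^3_{1,-1}: k∈[0..2] ⇒ +0.592074 -1.143470 +0.207035 = -0.344360;  D = +0.095758+0.330779i
d^3_{2,-1}: k∈[0..1] ⇒ -0.751121 +0.543988 = -0.207132;  D = +0.166571+0.123118i
d^3_{3,-1}: single k=0 term ⇒ +0.553580;  D = -0.553509+0.008853i
Y_3^{m'}(θ=1.4002,φ=5.7166) and Σ D·Y over m':
  (+0.2777+0.2626i)·(-0.0514+0.3960i)  (-0.4891-0.0515i)·(+0.0714+0.1526i)  (+0.1164-0.0710i)·(-0.2300-0.1463i)  (+0.1283-0.3302i)·(-0.1809+0.0000i)  (+0.0958+0.3308i)·(+0.2300-0.1463i)  (+0.1666+0.1231i)·(+0.0714-0.1526i)  (-0.5535+0.0089i)·(+0.0514+0.3960i)
Y_3^-1(R⁻¹ n̂) = -0.136501-0.096105i

Re=-0.1365 Im=-0.0961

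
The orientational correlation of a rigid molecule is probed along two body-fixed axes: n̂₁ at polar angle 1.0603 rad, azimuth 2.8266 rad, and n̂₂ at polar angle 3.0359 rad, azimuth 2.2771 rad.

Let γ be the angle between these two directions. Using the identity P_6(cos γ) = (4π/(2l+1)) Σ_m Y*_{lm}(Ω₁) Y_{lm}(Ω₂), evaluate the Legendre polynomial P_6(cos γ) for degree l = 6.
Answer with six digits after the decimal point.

0.300366

Expand P_6 via completeness: Σ_{m} conj(Y_{6,m}) at Ω₁ times Y_{6,m} at Ω₂ —
  m=-6: (-0.06687 - 0.20236j) × (0.00000 - 0.00000j) = -0.00000 - 0.00000j  (running Σ = -0.00000 - 0.00000j)
  m=-5: (0.00172 + 0.41343j) × (-0.00001 - 0.00002j) = 0.00001 - 0.00000j  (running Σ = 0.00001 - 0.00000j)
  m=-4: (0.10283 - 0.32011j) × (-0.00041 - 0.00014j) = -0.00009 + 0.00012j  (running Σ = -0.00008 + 0.00012j)
  m=-3: (0.04629 - 0.06406j) × (-0.00511 + 0.00312j) = -0.00004 + 0.00047j  (running Σ = -0.00011 + 0.00059j)
  m=-2: (-0.28377 + 0.20690j) × (-0.00883 + 0.05537j) = -0.00895 - 0.01754j  (running Σ = -0.00906 - 0.01695j)
  m=-1: (0.04698 - 0.01531j) × (0.21328 + 0.25000j) = 0.01385 + 0.00848j  (running Σ = 0.00478 - 0.00847j)
  m=0: (0.33418 + 0.00000j) × (0.90121 + 0.00000j) = 0.30117 + 0.00000j  (running Σ = 0.30595 - 0.00847j)
  m=1: (-0.04698 - 0.01531j) × (-0.21328 + 0.25000j) = 0.01385 - 0.00848j  (running Σ = 0.31980 - 0.01695j)
  m=2: (-0.28377 - 0.20690j) × (-0.00883 - 0.05537j) = -0.00895 + 0.01754j  (running Σ = 0.31085 + 0.00059j)
  m=3: (-0.04629 - 0.06406j) × (0.00511 + 0.00312j) = -0.00004 - 0.00047j  (running Σ = 0.31081 + 0.00012j)
  m=4: (0.10283 + 0.32011j) × (-0.00041 + 0.00014j) = -0.00009 - 0.00012j  (running Σ = 0.31072 - 0.00000j)
  m=5: (-0.00172 + 0.41343j) × (0.00001 - 0.00002j) = 0.00001 + 0.00000j  (running Σ = 0.31073 - 0.00000j)
  m=6: (-0.06687 + 0.20236j) × (0.00000 + 0.00000j) = -0.00000 + 0.00000j  (running Σ = 0.31073 + 0.00000j)
Accumulated sum 0.31073 + 0.00000j; after 4π/(2l+1) scaling, 0.30037 + 0.00000j ⇒ P_6 = 0.300366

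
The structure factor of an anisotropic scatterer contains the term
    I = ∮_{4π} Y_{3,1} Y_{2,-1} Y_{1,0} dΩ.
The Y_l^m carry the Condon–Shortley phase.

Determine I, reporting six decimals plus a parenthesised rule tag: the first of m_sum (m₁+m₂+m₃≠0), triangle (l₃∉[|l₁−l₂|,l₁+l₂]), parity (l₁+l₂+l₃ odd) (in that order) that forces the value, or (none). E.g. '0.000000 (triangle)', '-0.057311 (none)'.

m-sum 0 ✓  L=6 even ✓  1≤1≤5 ✓
Π(2lᵢ+1) = 7×5×3 = 105
triangle coeff Δ(3,2,1) = 1/105
Σ_t [2,2]: t=2:+1/4 = 1/4
(3j)²=3/35 [(3 2 1; 0 0 0)], sign=-1
Σ_t [1,1]: t=1:−1/6 = -1/6
(3j)²=8/105 [(3 2 1; 1 -1 0)], sign=+1
⇒ 4πI² = 24/35
I = (-1)√(24/35/(4π)) = -0.23359668
No selection rule forces the value: the integral is nonzero (none).

-0.233597 (none)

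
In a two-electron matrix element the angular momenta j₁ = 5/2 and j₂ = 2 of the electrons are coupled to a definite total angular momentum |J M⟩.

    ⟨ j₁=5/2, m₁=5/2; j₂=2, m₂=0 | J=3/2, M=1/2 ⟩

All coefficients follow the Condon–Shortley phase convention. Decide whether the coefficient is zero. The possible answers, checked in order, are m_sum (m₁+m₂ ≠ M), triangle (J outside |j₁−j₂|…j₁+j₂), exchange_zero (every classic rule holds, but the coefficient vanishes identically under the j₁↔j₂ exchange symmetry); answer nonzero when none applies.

m_sum

m-sum: m₁+m₂ = 5/2+0 = 5/2, M = 1/2  ✗ ⇒ coefficient is 0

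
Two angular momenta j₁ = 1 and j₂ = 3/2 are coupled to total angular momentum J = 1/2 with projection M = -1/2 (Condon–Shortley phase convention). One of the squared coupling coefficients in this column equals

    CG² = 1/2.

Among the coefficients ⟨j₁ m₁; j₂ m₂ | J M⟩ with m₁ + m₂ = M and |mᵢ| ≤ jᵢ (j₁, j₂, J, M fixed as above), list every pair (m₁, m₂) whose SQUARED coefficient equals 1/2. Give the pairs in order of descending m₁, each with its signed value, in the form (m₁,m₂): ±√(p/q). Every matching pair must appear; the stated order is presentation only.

(1,-3/2): +√(1/2)

Admissible pairs with m₁+m₂ = M = -1/2: (-1,1/2), (0,-1/2), (1,-3/2)
  (m₁,m₂)=(1,-3/2): CG² = 1/2, CG = +√(1/2)   ← matches the target
  (m₁,m₂)=(0,-1/2): CG² = 1/3, CG = −√(1/3)
  (m₁,m₂)=(-1,1/2): CG² = 1/6, CG = +√(1/6)
Pairs with CG² = 1/2: (1,-3/2): +√(1/2)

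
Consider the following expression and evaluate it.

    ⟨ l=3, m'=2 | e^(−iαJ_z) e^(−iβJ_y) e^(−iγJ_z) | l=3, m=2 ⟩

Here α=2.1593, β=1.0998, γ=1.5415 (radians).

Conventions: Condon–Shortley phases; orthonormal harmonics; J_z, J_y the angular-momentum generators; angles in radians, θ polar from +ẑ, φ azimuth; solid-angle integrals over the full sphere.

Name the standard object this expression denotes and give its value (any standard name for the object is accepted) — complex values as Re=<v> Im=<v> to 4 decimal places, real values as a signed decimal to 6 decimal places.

This is a Wigner D-matrix element — the rotation-matrix element ⟨l m'| R(α,β,γ) |l m⟩ in the angular-momentum basis.
D^3_{2,2}(2.1593,1.0998,1.5415) = e^{-i·2·2.1593}·d^3_{2,2}(1.0998)·e^{-i·2·1.5415}. Compute d first:
Half-angle: c=0.852577, s=0.522602. N=√(120·1·120·1)=120.000000
Admissible k: 0..1 (factorial args all ≥0)
  k=0: (−1)^0·120.0000/(120)·0.8526^6·0.5226^0 = +0.384062
  k=1: (−1)^1·120.0000/(24)·0.8526^4·0.5226^2 = -0.721516
d^3_{2,2}(1.0998) = +0.384062 -0.721516 = -0.337455
D = (-0.383690+0.923462i)·(-0.337455)·(-0.998284-0.058559i) = -0.147504+0.303510i

Wigner D-matrix element, Re=-0.1475 Im=0.3035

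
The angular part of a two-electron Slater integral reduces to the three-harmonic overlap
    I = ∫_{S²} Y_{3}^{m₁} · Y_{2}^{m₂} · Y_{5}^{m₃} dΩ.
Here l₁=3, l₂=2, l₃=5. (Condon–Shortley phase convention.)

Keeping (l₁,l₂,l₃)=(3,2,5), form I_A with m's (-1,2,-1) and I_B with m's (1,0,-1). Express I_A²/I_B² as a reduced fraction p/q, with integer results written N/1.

1/6

Shared (l₁,l₂,l₃)=(3,2,5): N and (l;000)² cancel in I_A²/I_B².
A: Δ = 0!·6!·4!/11! = 1/2310; Racah Σ t=0..0: t=0:+1/1152 = 1/1152; ⇒ 3j(3 2 5; -1 2 -1)² = 1/154, sgn +1
B: Δ = 0!·6!·4!/11! = 1/2310; Racah Σ t=0..0: t=0:+1/192 = 1/192; ⇒ 3j(3 2 5; 1 0 -1)² = 3/77, sgn +1
I_A²/I_B² = (1/154)/(3/77) = 1/6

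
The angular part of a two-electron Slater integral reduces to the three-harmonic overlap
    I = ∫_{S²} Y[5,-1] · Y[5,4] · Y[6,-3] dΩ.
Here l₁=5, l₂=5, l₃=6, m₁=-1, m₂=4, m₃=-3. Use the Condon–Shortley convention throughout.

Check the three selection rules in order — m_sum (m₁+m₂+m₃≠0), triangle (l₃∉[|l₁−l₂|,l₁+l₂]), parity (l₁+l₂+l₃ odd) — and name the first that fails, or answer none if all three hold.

m₁+m₂+m₃ = -1 + 4 − 3 = 0  ✓
triangle: |5−5|=0 ≤ l₃=6 ≤ 5+5=10  ✓
parity: l₁+l₂+l₃ = 16 is even  ✓

none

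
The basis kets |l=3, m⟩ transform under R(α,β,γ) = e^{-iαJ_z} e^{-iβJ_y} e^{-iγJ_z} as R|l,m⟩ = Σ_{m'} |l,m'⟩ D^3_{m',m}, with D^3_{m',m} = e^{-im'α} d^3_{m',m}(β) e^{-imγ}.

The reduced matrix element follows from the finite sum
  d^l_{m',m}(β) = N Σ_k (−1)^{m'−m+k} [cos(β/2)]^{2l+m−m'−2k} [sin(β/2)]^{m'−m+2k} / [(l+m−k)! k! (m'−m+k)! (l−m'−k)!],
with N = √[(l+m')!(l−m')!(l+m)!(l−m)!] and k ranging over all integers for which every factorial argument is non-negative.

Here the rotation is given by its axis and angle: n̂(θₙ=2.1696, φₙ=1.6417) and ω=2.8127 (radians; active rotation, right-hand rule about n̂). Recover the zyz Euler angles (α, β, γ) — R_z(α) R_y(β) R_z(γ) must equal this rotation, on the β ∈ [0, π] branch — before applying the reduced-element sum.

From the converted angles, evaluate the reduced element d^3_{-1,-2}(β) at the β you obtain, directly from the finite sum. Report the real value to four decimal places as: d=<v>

Axis–angle → zyz. n̂ = (sinθₙcosφₙ, sinθₙsinφₙ, cosθₙ) = (-0.058518, +0.823935, -0.563655), ω = 2.8127.
R = I cosω + sinω [n̂]ₓ + (1−cosω) n̂n̂ᵀ gives
  R = [-0.939735, +0.088212, +0.330327; -0.275904, +0.374950, -0.885036; -0.201927, -0.922838, -0.328016]
β = atan2(√(R₁₃²+R₂₃²), R₃₃) = 1.904999; α = atan2(R₂₃, R₁₃) mod 2π = 5.069612; γ = atan2(R₃₂, −R₃₁) mod 2π = 4.927805
d^3_{-1,-2}(β=1.9050) via the finite sum:
With c≡cos(β/2)=0.579648 and s≡sin(β/2)=0.814867, N=[2·24·1·120]^{1/2}=75.894664
k∈{0,1} keeps every argument non-negative
  k=0: (−1)^1·75.8947/(24)·0.5796^5·0.8149^1 = -0.168620
  k=1: (−1)^2·75.8947/(12)·0.5796^3·0.8149^3 = +0.666474
d^3_{-1,-2}(1.9050) = -0.168620 +0.666474 = +0.497854

d=0.4979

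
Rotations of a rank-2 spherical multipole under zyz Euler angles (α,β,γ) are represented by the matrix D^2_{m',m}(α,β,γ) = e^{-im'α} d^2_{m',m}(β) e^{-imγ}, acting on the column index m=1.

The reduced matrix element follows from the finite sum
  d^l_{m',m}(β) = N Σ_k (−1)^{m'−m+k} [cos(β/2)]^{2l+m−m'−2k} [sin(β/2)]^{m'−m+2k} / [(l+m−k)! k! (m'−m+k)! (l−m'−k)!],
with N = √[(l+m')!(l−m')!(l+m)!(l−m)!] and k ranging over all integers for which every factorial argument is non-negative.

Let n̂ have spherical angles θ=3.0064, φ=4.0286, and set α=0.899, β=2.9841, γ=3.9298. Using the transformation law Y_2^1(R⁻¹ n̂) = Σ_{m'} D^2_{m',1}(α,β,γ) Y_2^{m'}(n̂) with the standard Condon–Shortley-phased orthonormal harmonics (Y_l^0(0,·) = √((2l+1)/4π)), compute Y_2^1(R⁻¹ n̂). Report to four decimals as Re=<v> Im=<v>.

Re=0.1513 Im=-0.1505

Need the full column D^2_{m',1} for m'=−2..2 at α=0.8990, β=2.9841, γ=3.9298.
cos(β/2)=0.078665, sin(β/2)=0.996901
d^2_{-2,1}: single k=3 term ⇒ +0.155872;  D = -0.082929-0.131980i
d^2_{-1,1}: k∈[2..3] ⇒ +0.018450 -0.987662 = -0.969212;  D = +0.963270+0.107162i
d^2_{0,1}: k∈[1..2] ⇒ +0.001189 -0.190903 = -0.189715;  D = +0.133771-0.134525i
d^2_{1,1}: k∈[0..1] ⇒ +0.000038 -0.018450 = -0.018411;  D = -0.002138-0.018287i
d^2_{2,1}: single k=0 term ⇒ -0.000971;  D = -0.000825-0.000512i
Y_2^{m'}(θ=3.0064,φ=4.0286) and Σ D·Y over m':
  (-0.0829-0.1320i)·(-0.0014-0.0069i)  (+0.9633+0.1072i)·(+0.0652-0.0800i)  (+0.1338-0.1345i)·(+0.6136+0.0000i)  (-0.0021-0.0183i)·(-0.0652-0.0800i)  (-0.0008-0.0005i)·(-0.0014+0.0069i)
Y_2^1(R⁻¹ n̂) = +0.151329-0.150486i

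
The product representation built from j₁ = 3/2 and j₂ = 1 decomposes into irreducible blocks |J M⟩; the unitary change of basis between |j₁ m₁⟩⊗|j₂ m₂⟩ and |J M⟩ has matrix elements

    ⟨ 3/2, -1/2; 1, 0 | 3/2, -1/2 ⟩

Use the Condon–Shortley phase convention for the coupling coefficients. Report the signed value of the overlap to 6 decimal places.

−√(1/15) ≈ -0.258199

√[4·1!2!1!/5! · 1!2!1!1!1!2!] = √(4/15)
  +(−1)^0/∏(0,1,2,1,0,0)! = 1/2  (running 1/2)
  +(−1)^1/∏(1,0,1,0,1,1)! = -1  (running -1/2)
⟨..|..⟩ = √(4/15)·(-1/2) = -0.258199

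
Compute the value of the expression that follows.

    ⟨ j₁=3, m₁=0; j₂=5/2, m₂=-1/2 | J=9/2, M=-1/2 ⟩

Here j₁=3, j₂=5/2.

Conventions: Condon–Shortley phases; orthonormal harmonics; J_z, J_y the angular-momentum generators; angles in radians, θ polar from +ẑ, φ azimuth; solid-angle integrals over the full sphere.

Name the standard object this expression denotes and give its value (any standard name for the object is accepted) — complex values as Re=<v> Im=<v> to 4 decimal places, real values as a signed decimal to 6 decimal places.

Clebsch–Gordan coefficient, +√(10/231) ≈ +0.208063

This is a Clebsch–Gordan (vector-coupling) coefficient.
j₁+j₂−J=1  J+j₁−j₂=5  J−j₁+j₂=4  j₁+j₂+J+1=11
(j₁±m₁, j₂±m₂, J±M) = (3,3,2,3,4,5)
P² = 69120/77
sum k=0..1:
  [0] +1/48 = 1/48
  [1] −1/72 = -1/72
S = 1/144
C² = P²·S² = 10/231 ; C = +0.208063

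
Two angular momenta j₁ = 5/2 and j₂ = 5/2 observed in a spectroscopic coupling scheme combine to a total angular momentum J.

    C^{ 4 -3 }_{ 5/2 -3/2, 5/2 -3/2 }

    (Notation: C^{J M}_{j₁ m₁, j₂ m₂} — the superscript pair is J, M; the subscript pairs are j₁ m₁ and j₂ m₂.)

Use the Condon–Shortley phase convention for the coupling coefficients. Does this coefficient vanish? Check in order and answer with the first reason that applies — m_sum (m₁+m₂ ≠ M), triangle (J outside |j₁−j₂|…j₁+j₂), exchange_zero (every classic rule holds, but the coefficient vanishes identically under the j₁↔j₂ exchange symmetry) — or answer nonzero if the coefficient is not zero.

m-sum: m₁+m₂ = -3/2+(-3/2) = -3, M = -3  ✓
triangle: |j₁−j₂| = 0 ≤ J = 4 ≤ j₁+j₂ = 5  ✓
exchange: j₁=j₂ and m₁=m₂, and (−1)^(j₁+j₂−J) = (−1)^1 = −1 forces ⟨j₁m₁;j₂m₂|JM⟩ = −⟨j₂m₂;j₁m₁|JM⟩ = −⟨j₁m₁;j₂m₂|JM⟩ ⇒ the coefficient vanishes identically
Racah sum check: Σ_k collapses to 0 ⇒ CG = 0

exchange_zero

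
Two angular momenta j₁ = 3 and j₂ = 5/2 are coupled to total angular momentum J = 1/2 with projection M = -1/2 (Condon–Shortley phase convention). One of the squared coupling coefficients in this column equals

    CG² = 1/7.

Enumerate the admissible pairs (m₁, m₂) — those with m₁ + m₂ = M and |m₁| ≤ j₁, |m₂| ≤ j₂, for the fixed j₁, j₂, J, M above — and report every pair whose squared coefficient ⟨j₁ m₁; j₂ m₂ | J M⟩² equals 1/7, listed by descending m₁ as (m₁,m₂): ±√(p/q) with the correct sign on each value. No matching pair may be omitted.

(0,-1/2): +√(1/7)

Admissible pairs with m₁+m₂ = M = -1/2: (-3,5/2), (-2,3/2), (-1,1/2), (0,-1/2), (1,-3/2), (2,-5/2)
  (m₁,m₂)=(2,-5/2): CG² = 1/21, CG = +√(1/21)
  (m₁,m₂)=(1,-3/2): CG² = 2/21, CG = −√(2/21)
  (m₁,m₂)=(0,-1/2): CG² = 1/7, CG = +√(1/7)   ← matches the target
  (m₁,m₂)=(-1,1/2): CG² = 4/21, CG = −√(4/21)
  (m₁,m₂)=(-2,3/2): CG² = 5/21, CG = +√(5/21)
  (m₁,m₂)=(-3,5/2): CG² = 2/7, CG = −√(2/7)
Pairs with CG² = 1/7: (0,-1/2): +√(1/7)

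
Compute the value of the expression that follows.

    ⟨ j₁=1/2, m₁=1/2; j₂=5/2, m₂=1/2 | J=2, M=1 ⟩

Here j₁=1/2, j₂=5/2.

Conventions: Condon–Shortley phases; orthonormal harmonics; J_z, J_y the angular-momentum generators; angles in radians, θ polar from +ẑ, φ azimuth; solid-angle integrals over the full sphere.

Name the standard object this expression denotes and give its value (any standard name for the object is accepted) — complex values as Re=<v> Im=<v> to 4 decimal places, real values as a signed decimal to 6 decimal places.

Clebsch–Gordan coefficient, +√(1/3) ≈ +0.577350

This is a Clebsch–Gordan (vector-coupling) coefficient.
triangle: 1!·0!·4!/6! = 24/720
(j±m)!: 1!·0!·3!·2!·3!·1! = 72
prefactor² = (2J+1)·Δ·N² = 12
  k=0: +1/(0!·1!·0!·3!·0!·1!) = 1/6
Σ = 1/6  ⇒  CG² = 12·(1/6)² = 1/3
CG = +√(1/3) = +0.577350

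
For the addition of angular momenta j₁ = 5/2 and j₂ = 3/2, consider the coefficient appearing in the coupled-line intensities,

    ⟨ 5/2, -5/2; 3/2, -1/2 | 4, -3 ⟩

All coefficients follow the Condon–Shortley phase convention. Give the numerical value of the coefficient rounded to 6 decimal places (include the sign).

triangle: 0!×5!×3!/9! = 720/362880
(j±m)!: 0!×5!×1!×2!×1!×7! = 1209600
prefactor² = (2J+1)×Δ×N² = 21600
  k=0: +1/(0!×0!×5!×1!×0!×2!) = 1/240
Σ = 1/240  ⇒  CG² = 21600×(1/240)² = 3/8
CG = +√(3/8) = +0.612372

+√(3/8) ≈ +0.612372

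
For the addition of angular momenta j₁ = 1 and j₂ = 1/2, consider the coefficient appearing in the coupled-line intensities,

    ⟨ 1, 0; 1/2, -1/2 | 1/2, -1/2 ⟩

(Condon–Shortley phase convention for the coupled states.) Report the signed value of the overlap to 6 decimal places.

triangle: 1!×1!×0!/3! = 1/6
(j±m)!: 1!×1!×0!×1!×0!×1! = 1
prefactor² = (2J+1)×Δ×N² = 1/3
  k=0: +1/(0!×1!×1!×0!×0!×0!) = 1
Σ = 1  ⇒  CG² = 1/3×1² = 1/3
CG = +√(1/3) = +0.577350

+0.577350  (= +√(1/3))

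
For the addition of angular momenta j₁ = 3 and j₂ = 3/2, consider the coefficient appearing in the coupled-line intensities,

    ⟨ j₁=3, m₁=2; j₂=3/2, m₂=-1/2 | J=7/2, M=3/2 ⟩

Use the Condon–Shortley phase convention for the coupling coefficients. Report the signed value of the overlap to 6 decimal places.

j₁+j₂−J=1  J+j₁−j₂=5  J−j₁+j₂=2  j₁+j₂+J+1=9
(j₁±m₁, j₂±m₂, J±M) = (5,1,1,2,5,2)
P² = 6400/21
sum k=0..1:
  [0] +1/24 = 1/24
  [1] −1/240 = -1/240
S = 3/80
C² = P²·S² = 3/7 ; C = +0.654654

+√(3/7) = +0.654654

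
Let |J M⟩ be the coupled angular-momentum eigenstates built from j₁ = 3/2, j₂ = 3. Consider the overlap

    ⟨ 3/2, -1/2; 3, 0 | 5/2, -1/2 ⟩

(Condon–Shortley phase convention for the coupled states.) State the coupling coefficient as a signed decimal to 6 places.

−√(6/35) = -0.414039

triangle: 2!×1!×4!/8! = 48/40320
(j±m)!: 1!×2!×3!×3!×2!×3! = 864
prefactor² = (2J+1)×Δ×N² = 216/35
  k=1: −1/(1!×1!×1!×2!×0!×2!) = -1/4
  k=2: +1/(2!×0!×0!×1!×1!×3!) = 1/12
Σ = -1/6  ⇒  CG² = 216/35×(-1/6)² = 6/35
CG = −√(6/35) = -0.414039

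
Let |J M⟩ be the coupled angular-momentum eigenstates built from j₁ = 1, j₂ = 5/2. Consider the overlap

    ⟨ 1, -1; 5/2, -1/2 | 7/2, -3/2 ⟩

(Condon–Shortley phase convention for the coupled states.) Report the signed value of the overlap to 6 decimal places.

+√(10/21) ≈ +0.690066

j₁+j₂−J=0  J+j₁−j₂=2  J−j₁+j₂=5  j₁+j₂+J+1=8
(j₁±m₁, j₂±m₂, J±M) = (0,2,2,3,2,5)
P² = 1920/7
sum k=0..0:
  [0] +1/24 = 1/24
S = 1/24
C² = P²·S² = 10/21 ; C = +0.690066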